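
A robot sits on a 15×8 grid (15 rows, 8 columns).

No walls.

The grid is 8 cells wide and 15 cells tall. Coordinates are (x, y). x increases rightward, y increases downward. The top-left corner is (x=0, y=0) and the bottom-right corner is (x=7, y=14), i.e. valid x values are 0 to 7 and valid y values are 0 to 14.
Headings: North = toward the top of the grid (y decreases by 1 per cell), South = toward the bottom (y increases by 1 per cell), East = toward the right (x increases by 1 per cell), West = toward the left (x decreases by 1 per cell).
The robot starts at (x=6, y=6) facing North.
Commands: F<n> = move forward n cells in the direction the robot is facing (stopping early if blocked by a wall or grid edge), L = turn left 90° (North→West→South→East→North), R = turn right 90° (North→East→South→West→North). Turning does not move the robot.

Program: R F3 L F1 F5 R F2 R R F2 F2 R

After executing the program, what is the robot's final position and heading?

Start: (x=6, y=6), facing North
  R: turn right, now facing East
  F3: move forward 1/3 (blocked), now at (x=7, y=6)
  L: turn left, now facing North
  F1: move forward 1, now at (x=7, y=5)
  F5: move forward 5, now at (x=7, y=0)
  R: turn right, now facing East
  F2: move forward 0/2 (blocked), now at (x=7, y=0)
  R: turn right, now facing South
  R: turn right, now facing West
  F2: move forward 2, now at (x=5, y=0)
  F2: move forward 2, now at (x=3, y=0)
  R: turn right, now facing North
Final: (x=3, y=0), facing North

Answer: Final position: (x=3, y=0), facing North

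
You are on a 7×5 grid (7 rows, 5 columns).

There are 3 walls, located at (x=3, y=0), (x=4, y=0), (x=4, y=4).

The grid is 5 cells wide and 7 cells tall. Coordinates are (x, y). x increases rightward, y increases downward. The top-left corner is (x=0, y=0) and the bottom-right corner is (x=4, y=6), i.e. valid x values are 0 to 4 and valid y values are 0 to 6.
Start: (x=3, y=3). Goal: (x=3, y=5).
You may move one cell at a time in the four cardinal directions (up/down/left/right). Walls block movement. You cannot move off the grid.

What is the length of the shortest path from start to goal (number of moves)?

Answer: Shortest path length: 2

Derivation:
BFS from (x=3, y=3) until reaching (x=3, y=5):
  Distance 0: (x=3, y=3)
  Distance 1: (x=3, y=2), (x=2, y=3), (x=4, y=3), (x=3, y=4)
  Distance 2: (x=3, y=1), (x=2, y=2), (x=4, y=2), (x=1, y=3), (x=2, y=4), (x=3, y=5)  <- goal reached here
One shortest path (2 moves): (x=3, y=3) -> (x=3, y=4) -> (x=3, y=5)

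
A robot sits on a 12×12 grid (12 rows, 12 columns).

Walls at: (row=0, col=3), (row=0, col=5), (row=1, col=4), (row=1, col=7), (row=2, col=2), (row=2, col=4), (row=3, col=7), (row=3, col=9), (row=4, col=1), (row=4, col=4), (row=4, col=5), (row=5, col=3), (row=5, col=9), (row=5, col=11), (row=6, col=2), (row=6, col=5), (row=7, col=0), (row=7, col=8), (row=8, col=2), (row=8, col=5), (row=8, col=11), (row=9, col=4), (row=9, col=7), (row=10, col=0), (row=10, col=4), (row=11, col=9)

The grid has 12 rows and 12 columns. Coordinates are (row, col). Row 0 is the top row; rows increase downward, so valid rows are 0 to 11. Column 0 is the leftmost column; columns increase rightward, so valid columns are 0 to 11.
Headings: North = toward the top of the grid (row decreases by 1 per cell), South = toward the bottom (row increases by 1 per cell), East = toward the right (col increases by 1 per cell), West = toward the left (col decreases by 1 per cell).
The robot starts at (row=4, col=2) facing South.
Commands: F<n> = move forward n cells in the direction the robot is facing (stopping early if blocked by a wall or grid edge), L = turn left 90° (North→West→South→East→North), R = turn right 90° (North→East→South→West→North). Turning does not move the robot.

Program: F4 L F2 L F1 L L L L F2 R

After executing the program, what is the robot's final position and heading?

Start: (row=4, col=2), facing South
  F4: move forward 1/4 (blocked), now at (row=5, col=2)
  L: turn left, now facing East
  F2: move forward 0/2 (blocked), now at (row=5, col=2)
  L: turn left, now facing North
  F1: move forward 1, now at (row=4, col=2)
  L: turn left, now facing West
  L: turn left, now facing South
  L: turn left, now facing East
  L: turn left, now facing North
  F2: move forward 1/2 (blocked), now at (row=3, col=2)
  R: turn right, now facing East
Final: (row=3, col=2), facing East

Answer: Final position: (row=3, col=2), facing East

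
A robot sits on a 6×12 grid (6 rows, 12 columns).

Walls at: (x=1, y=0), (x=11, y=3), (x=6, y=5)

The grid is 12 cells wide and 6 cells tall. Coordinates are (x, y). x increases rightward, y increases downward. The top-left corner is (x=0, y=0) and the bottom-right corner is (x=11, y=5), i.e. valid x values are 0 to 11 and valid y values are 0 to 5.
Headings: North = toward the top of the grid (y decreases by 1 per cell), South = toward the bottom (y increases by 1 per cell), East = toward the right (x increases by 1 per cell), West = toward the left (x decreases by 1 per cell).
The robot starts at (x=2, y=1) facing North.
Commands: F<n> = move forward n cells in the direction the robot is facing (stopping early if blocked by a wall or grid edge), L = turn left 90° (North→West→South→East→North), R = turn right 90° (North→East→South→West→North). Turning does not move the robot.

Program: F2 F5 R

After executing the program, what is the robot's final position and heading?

Start: (x=2, y=1), facing North
  F2: move forward 1/2 (blocked), now at (x=2, y=0)
  F5: move forward 0/5 (blocked), now at (x=2, y=0)
  R: turn right, now facing East
Final: (x=2, y=0), facing East

Answer: Final position: (x=2, y=0), facing East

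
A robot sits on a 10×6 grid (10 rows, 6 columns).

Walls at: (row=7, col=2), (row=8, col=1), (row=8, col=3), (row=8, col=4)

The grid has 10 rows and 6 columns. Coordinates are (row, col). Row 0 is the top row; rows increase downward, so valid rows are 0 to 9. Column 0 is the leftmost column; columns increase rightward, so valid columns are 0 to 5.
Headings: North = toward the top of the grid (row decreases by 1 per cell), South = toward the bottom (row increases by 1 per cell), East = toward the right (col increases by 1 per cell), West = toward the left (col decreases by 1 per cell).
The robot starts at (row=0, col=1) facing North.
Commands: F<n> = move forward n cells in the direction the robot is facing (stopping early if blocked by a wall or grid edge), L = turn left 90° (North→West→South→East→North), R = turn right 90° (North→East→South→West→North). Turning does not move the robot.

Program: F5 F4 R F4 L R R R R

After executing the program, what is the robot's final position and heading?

Start: (row=0, col=1), facing North
  F5: move forward 0/5 (blocked), now at (row=0, col=1)
  F4: move forward 0/4 (blocked), now at (row=0, col=1)
  R: turn right, now facing East
  F4: move forward 4, now at (row=0, col=5)
  L: turn left, now facing North
  R: turn right, now facing East
  R: turn right, now facing South
  R: turn right, now facing West
  R: turn right, now facing North
Final: (row=0, col=5), facing North

Answer: Final position: (row=0, col=5), facing North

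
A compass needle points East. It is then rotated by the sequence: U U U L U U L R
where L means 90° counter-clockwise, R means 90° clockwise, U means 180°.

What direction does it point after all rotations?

Answer: Final heading: South

Derivation:
Start: East
  U (U-turn (180°)) -> West
  U (U-turn (180°)) -> East
  U (U-turn (180°)) -> West
  L (left (90° counter-clockwise)) -> South
  U (U-turn (180°)) -> North
  U (U-turn (180°)) -> South
  L (left (90° counter-clockwise)) -> East
  R (right (90° clockwise)) -> South
Final: South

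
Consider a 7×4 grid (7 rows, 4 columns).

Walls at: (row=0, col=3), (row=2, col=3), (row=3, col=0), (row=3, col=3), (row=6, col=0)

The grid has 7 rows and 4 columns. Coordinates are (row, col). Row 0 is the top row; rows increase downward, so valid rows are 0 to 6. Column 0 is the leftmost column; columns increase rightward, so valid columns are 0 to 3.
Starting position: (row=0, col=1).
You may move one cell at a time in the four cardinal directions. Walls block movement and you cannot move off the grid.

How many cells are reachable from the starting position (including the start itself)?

Answer: Reachable cells: 23

Derivation:
BFS flood-fill from (row=0, col=1):
  Distance 0: (row=0, col=1)
  Distance 1: (row=0, col=0), (row=0, col=2), (row=1, col=1)
  Distance 2: (row=1, col=0), (row=1, col=2), (row=2, col=1)
  Distance 3: (row=1, col=3), (row=2, col=0), (row=2, col=2), (row=3, col=1)
  Distance 4: (row=3, col=2), (row=4, col=1)
  Distance 5: (row=4, col=0), (row=4, col=2), (row=5, col=1)
  Distance 6: (row=4, col=3), (row=5, col=0), (row=5, col=2), (row=6, col=1)
  Distance 7: (row=5, col=3), (row=6, col=2)
  Distance 8: (row=6, col=3)
Total reachable: 23 (grid has 23 open cells total)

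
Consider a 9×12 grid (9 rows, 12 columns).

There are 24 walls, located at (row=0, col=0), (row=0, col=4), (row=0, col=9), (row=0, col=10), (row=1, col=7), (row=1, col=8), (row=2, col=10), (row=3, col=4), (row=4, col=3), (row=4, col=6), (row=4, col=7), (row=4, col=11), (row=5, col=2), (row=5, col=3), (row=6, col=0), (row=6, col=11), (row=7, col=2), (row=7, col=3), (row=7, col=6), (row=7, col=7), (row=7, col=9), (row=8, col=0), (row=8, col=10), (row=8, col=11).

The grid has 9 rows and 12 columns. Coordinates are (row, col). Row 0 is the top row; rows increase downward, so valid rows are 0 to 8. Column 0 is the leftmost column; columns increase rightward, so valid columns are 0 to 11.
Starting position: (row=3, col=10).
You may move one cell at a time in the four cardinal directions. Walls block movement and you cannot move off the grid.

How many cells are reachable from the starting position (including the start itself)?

Answer: Reachable cells: 84

Derivation:
BFS flood-fill from (row=3, col=10):
  Distance 0: (row=3, col=10)
  Distance 1: (row=3, col=9), (row=3, col=11), (row=4, col=10)
  Distance 2: (row=2, col=9), (row=2, col=11), (row=3, col=8), (row=4, col=9), (row=5, col=10)
  Distance 3: (row=1, col=9), (row=1, col=11), (row=2, col=8), (row=3, col=7), (row=4, col=8), (row=5, col=9), (row=5, col=11), (row=6, col=10)
  Distance 4: (row=0, col=11), (row=1, col=10), (row=2, col=7), (row=3, col=6), (row=5, col=8), (row=6, col=9), (row=7, col=10)
  Distance 5: (row=2, col=6), (row=3, col=5), (row=5, col=7), (row=6, col=8), (row=7, col=11)
  Distance 6: (row=1, col=6), (row=2, col=5), (row=4, col=5), (row=5, col=6), (row=6, col=7), (row=7, col=8)
  Distance 7: (row=0, col=6), (row=1, col=5), (row=2, col=4), (row=4, col=4), (row=5, col=5), (row=6, col=6), (row=8, col=8)
  Distance 8: (row=0, col=5), (row=0, col=7), (row=1, col=4), (row=2, col=3), (row=5, col=4), (row=6, col=5), (row=8, col=7), (row=8, col=9)
  Distance 9: (row=0, col=8), (row=1, col=3), (row=2, col=2), (row=3, col=3), (row=6, col=4), (row=7, col=5), (row=8, col=6)
  Distance 10: (row=0, col=3), (row=1, col=2), (row=2, col=1), (row=3, col=2), (row=6, col=3), (row=7, col=4), (row=8, col=5)
  Distance 11: (row=0, col=2), (row=1, col=1), (row=2, col=0), (row=3, col=1), (row=4, col=2), (row=6, col=2), (row=8, col=4)
  Distance 12: (row=0, col=1), (row=1, col=0), (row=3, col=0), (row=4, col=1), (row=6, col=1), (row=8, col=3)
  Distance 13: (row=4, col=0), (row=5, col=1), (row=7, col=1), (row=8, col=2)
  Distance 14: (row=5, col=0), (row=7, col=0), (row=8, col=1)
Total reachable: 84 (grid has 84 open cells total)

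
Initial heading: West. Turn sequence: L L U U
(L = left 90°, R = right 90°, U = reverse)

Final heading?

Answer: Final heading: East

Derivation:
Start: West
  L (left (90° counter-clockwise)) -> South
  L (left (90° counter-clockwise)) -> East
  U (U-turn (180°)) -> West
  U (U-turn (180°)) -> East
Final: East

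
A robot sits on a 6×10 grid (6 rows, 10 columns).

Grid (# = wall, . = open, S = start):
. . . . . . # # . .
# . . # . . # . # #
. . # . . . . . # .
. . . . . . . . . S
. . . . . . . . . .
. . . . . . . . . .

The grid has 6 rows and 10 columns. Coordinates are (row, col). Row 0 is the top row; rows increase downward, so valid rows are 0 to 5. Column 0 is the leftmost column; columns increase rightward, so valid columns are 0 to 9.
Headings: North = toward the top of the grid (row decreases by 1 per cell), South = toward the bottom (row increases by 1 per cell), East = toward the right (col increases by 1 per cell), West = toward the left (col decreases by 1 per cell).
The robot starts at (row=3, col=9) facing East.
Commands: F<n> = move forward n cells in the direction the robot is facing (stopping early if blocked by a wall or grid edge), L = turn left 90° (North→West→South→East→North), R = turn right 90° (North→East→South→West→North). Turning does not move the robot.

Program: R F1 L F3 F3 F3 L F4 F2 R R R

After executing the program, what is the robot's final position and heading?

Start: (row=3, col=9), facing East
  R: turn right, now facing South
  F1: move forward 1, now at (row=4, col=9)
  L: turn left, now facing East
  [×3]F3: move forward 0/3 (blocked), now at (row=4, col=9)
  L: turn left, now facing North
  F4: move forward 2/4 (blocked), now at (row=2, col=9)
  F2: move forward 0/2 (blocked), now at (row=2, col=9)
  R: turn right, now facing East
  R: turn right, now facing South
  R: turn right, now facing West
Final: (row=2, col=9), facing West

Answer: Final position: (row=2, col=9), facing West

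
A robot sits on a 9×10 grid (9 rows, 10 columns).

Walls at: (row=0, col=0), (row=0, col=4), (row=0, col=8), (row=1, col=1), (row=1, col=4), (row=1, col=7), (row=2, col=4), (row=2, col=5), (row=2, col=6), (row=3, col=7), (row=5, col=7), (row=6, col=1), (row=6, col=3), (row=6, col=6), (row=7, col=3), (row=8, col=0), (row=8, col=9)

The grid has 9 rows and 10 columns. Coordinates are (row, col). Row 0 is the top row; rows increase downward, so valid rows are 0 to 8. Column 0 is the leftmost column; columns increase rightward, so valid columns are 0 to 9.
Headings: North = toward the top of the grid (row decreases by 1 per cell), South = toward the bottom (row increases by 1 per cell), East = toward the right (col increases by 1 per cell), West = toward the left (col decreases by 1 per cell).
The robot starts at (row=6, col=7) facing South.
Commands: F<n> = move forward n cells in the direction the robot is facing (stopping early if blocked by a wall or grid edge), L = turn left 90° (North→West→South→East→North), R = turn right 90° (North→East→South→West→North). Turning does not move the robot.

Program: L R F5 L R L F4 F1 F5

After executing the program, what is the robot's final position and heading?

Answer: Final position: (row=8, col=8), facing East

Derivation:
Start: (row=6, col=7), facing South
  L: turn left, now facing East
  R: turn right, now facing South
  F5: move forward 2/5 (blocked), now at (row=8, col=7)
  L: turn left, now facing East
  R: turn right, now facing South
  L: turn left, now facing East
  F4: move forward 1/4 (blocked), now at (row=8, col=8)
  F1: move forward 0/1 (blocked), now at (row=8, col=8)
  F5: move forward 0/5 (blocked), now at (row=8, col=8)
Final: (row=8, col=8), facing East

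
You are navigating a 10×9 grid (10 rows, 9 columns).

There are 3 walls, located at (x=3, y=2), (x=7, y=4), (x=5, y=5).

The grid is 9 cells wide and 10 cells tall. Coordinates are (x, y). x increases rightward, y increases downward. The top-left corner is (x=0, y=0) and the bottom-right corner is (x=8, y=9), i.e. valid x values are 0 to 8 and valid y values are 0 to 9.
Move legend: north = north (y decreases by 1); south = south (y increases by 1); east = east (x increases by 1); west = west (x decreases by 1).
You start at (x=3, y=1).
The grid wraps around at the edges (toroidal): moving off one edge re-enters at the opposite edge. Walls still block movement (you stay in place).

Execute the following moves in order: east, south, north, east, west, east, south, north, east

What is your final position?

Answer: Final position: (x=6, y=1)

Derivation:
Start: (x=3, y=1)
  east (east): (x=3, y=1) -> (x=4, y=1)
  south (south): (x=4, y=1) -> (x=4, y=2)
  north (north): (x=4, y=2) -> (x=4, y=1)
  east (east): (x=4, y=1) -> (x=5, y=1)
  west (west): (x=5, y=1) -> (x=4, y=1)
  east (east): (x=4, y=1) -> (x=5, y=1)
  south (south): (x=5, y=1) -> (x=5, y=2)
  north (north): (x=5, y=2) -> (x=5, y=1)
  east (east): (x=5, y=1) -> (x=6, y=1)
Final: (x=6, y=1)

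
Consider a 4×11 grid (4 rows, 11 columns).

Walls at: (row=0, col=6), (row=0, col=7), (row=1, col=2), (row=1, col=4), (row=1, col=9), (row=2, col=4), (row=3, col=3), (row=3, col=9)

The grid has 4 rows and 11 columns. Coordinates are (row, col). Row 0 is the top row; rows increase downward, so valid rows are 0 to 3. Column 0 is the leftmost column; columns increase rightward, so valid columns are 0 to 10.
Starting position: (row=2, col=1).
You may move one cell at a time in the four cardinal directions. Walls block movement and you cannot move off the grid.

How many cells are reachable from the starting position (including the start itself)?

Answer: Reachable cells: 36

Derivation:
BFS flood-fill from (row=2, col=1):
  Distance 0: (row=2, col=1)
  Distance 1: (row=1, col=1), (row=2, col=0), (row=2, col=2), (row=3, col=1)
  Distance 2: (row=0, col=1), (row=1, col=0), (row=2, col=3), (row=3, col=0), (row=3, col=2)
  Distance 3: (row=0, col=0), (row=0, col=2), (row=1, col=3)
  Distance 4: (row=0, col=3)
  Distance 5: (row=0, col=4)
  Distance 6: (row=0, col=5)
  Distance 7: (row=1, col=5)
  Distance 8: (row=1, col=6), (row=2, col=5)
  Distance 9: (row=1, col=7), (row=2, col=6), (row=3, col=5)
  Distance 10: (row=1, col=8), (row=2, col=7), (row=3, col=4), (row=3, col=6)
  Distance 11: (row=0, col=8), (row=2, col=8), (row=3, col=7)
  Distance 12: (row=0, col=9), (row=2, col=9), (row=3, col=8)
  Distance 13: (row=0, col=10), (row=2, col=10)
  Distance 14: (row=1, col=10), (row=3, col=10)
Total reachable: 36 (grid has 36 open cells total)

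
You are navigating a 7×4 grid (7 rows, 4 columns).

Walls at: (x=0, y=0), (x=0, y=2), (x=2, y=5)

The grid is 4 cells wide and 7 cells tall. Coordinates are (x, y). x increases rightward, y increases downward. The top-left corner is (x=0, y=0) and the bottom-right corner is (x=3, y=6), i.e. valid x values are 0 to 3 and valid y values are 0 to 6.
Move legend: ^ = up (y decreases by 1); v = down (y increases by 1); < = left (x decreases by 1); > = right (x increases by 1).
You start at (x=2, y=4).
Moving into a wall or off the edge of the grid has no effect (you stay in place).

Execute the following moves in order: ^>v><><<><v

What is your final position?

Answer: Final position: (x=1, y=5)

Derivation:
Start: (x=2, y=4)
  ^ (up): (x=2, y=4) -> (x=2, y=3)
  > (right): (x=2, y=3) -> (x=3, y=3)
  v (down): (x=3, y=3) -> (x=3, y=4)
  > (right): blocked, stay at (x=3, y=4)
  < (left): (x=3, y=4) -> (x=2, y=4)
  > (right): (x=2, y=4) -> (x=3, y=4)
  < (left): (x=3, y=4) -> (x=2, y=4)
  < (left): (x=2, y=4) -> (x=1, y=4)
  > (right): (x=1, y=4) -> (x=2, y=4)
  < (left): (x=2, y=4) -> (x=1, y=4)
  v (down): (x=1, y=4) -> (x=1, y=5)
Final: (x=1, y=5)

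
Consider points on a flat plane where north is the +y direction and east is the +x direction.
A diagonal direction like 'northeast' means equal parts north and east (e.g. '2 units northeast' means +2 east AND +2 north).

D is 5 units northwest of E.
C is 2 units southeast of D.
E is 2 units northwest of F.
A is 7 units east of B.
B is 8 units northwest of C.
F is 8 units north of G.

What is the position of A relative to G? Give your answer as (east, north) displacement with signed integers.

Place G at the origin (east=0, north=0).
  F is 8 units north of G: delta (east=+0, north=+8); F at (east=0, north=8).
  E is 2 units northwest of F: delta (east=-2, north=+2); E at (east=-2, north=10).
  D is 5 units northwest of E: delta (east=-5, north=+5); D at (east=-7, north=15).
  C is 2 units southeast of D: delta (east=+2, north=-2); C at (east=-5, north=13).
  B is 8 units northwest of C: delta (east=-8, north=+8); B at (east=-13, north=21).
  A is 7 units east of B: delta (east=+7, north=+0); A at (east=-6, north=21).
Therefore A relative to G: (east=-6, north=21).

Answer: A is at (east=-6, north=21) relative to G.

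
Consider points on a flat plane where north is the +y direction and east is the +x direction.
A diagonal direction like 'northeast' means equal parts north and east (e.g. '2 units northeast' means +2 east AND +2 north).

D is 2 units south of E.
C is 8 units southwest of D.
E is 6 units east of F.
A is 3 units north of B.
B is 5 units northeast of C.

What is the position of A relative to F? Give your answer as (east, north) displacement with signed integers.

Answer: A is at (east=3, north=-2) relative to F.

Derivation:
Place F at the origin (east=0, north=0).
  E is 6 units east of F: delta (east=+6, north=+0); E at (east=6, north=0).
  D is 2 units south of E: delta (east=+0, north=-2); D at (east=6, north=-2).
  C is 8 units southwest of D: delta (east=-8, north=-8); C at (east=-2, north=-10).
  B is 5 units northeast of C: delta (east=+5, north=+5); B at (east=3, north=-5).
  A is 3 units north of B: delta (east=+0, north=+3); A at (east=3, north=-2).
Therefore A relative to F: (east=3, north=-2).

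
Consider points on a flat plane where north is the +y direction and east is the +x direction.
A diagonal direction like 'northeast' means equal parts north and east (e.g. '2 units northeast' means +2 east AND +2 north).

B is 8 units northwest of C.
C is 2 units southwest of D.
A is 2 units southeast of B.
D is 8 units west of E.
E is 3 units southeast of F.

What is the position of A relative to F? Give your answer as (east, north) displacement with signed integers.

Place F at the origin (east=0, north=0).
  E is 3 units southeast of F: delta (east=+3, north=-3); E at (east=3, north=-3).
  D is 8 units west of E: delta (east=-8, north=+0); D at (east=-5, north=-3).
  C is 2 units southwest of D: delta (east=-2, north=-2); C at (east=-7, north=-5).
  B is 8 units northwest of C: delta (east=-8, north=+8); B at (east=-15, north=3).
  A is 2 units southeast of B: delta (east=+2, north=-2); A at (east=-13, north=1).
Therefore A relative to F: (east=-13, north=1).

Answer: A is at (east=-13, north=1) relative to F.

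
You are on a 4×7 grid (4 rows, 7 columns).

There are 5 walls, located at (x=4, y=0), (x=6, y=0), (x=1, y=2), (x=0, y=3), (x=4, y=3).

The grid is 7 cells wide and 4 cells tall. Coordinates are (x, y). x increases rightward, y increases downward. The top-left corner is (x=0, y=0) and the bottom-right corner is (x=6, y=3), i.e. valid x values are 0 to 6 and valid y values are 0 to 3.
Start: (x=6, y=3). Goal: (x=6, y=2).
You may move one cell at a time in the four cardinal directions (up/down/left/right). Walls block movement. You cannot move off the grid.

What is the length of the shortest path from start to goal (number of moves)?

Answer: Shortest path length: 1

Derivation:
BFS from (x=6, y=3) until reaching (x=6, y=2):
  Distance 0: (x=6, y=3)
  Distance 1: (x=6, y=2), (x=5, y=3)  <- goal reached here
One shortest path (1 moves): (x=6, y=3) -> (x=6, y=2)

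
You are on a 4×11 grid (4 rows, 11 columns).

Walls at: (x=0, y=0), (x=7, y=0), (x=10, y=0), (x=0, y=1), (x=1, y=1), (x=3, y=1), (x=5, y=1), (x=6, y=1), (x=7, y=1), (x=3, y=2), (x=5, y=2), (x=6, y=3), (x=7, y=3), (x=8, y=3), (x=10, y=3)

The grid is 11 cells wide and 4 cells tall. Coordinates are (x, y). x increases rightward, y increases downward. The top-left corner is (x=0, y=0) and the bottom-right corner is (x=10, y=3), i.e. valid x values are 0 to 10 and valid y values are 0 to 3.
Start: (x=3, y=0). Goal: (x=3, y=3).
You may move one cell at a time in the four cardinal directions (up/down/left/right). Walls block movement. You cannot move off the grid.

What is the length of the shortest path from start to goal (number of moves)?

Answer: Shortest path length: 5

Derivation:
BFS from (x=3, y=0) until reaching (x=3, y=3):
  Distance 0: (x=3, y=0)
  Distance 1: (x=2, y=0), (x=4, y=0)
  Distance 2: (x=1, y=0), (x=5, y=0), (x=2, y=1), (x=4, y=1)
  Distance 3: (x=6, y=0), (x=2, y=2), (x=4, y=2)
  Distance 4: (x=1, y=2), (x=2, y=3), (x=4, y=3)
  Distance 5: (x=0, y=2), (x=1, y=3), (x=3, y=3), (x=5, y=3)  <- goal reached here
One shortest path (5 moves): (x=3, y=0) -> (x=4, y=0) -> (x=4, y=1) -> (x=4, y=2) -> (x=4, y=3) -> (x=3, y=3)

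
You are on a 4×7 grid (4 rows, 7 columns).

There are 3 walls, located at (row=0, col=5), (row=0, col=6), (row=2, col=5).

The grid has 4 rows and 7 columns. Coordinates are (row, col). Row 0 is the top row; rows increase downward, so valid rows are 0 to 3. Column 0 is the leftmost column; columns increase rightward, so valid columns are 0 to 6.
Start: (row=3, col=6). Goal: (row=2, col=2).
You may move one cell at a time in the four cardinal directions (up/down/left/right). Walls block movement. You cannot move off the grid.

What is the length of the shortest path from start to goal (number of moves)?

Answer: Shortest path length: 5

Derivation:
BFS from (row=3, col=6) until reaching (row=2, col=2):
  Distance 0: (row=3, col=6)
  Distance 1: (row=2, col=6), (row=3, col=5)
  Distance 2: (row=1, col=6), (row=3, col=4)
  Distance 3: (row=1, col=5), (row=2, col=4), (row=3, col=3)
  Distance 4: (row=1, col=4), (row=2, col=3), (row=3, col=2)
  Distance 5: (row=0, col=4), (row=1, col=3), (row=2, col=2), (row=3, col=1)  <- goal reached here
One shortest path (5 moves): (row=3, col=6) -> (row=3, col=5) -> (row=3, col=4) -> (row=3, col=3) -> (row=3, col=2) -> (row=2, col=2)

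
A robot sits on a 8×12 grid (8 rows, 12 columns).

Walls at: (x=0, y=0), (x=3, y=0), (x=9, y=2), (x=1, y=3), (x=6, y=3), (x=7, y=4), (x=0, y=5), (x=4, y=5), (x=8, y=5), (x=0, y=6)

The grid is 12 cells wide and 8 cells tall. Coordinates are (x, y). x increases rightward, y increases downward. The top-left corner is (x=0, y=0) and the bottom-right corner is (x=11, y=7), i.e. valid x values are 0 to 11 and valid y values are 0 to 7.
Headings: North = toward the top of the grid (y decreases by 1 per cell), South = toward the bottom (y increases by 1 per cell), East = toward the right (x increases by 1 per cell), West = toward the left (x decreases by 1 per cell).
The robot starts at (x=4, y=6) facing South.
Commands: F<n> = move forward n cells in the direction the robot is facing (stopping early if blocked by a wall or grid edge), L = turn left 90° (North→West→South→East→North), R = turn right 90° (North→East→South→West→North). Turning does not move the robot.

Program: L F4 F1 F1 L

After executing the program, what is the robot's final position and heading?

Start: (x=4, y=6), facing South
  L: turn left, now facing East
  F4: move forward 4, now at (x=8, y=6)
  F1: move forward 1, now at (x=9, y=6)
  F1: move forward 1, now at (x=10, y=6)
  L: turn left, now facing North
Final: (x=10, y=6), facing North

Answer: Final position: (x=10, y=6), facing North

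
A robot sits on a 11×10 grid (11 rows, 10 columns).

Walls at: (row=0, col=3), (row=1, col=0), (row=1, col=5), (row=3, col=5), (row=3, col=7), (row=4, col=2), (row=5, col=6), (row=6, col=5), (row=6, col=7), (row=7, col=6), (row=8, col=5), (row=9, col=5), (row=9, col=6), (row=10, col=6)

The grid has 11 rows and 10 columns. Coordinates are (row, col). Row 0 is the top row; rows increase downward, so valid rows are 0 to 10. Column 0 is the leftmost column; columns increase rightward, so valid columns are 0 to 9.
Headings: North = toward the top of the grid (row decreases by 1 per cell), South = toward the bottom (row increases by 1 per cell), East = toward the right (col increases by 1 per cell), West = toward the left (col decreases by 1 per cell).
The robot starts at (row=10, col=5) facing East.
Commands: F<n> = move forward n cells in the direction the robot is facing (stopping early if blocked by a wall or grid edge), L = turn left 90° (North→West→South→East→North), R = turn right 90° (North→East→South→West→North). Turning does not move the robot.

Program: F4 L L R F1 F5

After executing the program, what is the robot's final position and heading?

Start: (row=10, col=5), facing East
  F4: move forward 0/4 (blocked), now at (row=10, col=5)
  L: turn left, now facing North
  L: turn left, now facing West
  R: turn right, now facing North
  F1: move forward 0/1 (blocked), now at (row=10, col=5)
  F5: move forward 0/5 (blocked), now at (row=10, col=5)
Final: (row=10, col=5), facing North

Answer: Final position: (row=10, col=5), facing North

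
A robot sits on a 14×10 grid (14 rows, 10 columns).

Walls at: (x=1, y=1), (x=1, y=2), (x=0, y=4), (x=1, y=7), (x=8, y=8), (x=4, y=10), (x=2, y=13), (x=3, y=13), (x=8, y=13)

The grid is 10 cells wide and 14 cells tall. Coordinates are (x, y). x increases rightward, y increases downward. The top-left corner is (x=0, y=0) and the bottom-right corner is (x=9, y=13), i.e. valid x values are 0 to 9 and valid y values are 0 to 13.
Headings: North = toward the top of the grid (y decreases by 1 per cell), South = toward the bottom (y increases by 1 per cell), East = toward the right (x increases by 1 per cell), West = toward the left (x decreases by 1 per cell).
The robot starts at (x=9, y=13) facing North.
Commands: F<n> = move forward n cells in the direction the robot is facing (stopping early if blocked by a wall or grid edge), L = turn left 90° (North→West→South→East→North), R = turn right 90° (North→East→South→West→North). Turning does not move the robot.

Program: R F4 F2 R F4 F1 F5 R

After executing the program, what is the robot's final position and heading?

Start: (x=9, y=13), facing North
  R: turn right, now facing East
  F4: move forward 0/4 (blocked), now at (x=9, y=13)
  F2: move forward 0/2 (blocked), now at (x=9, y=13)
  R: turn right, now facing South
  F4: move forward 0/4 (blocked), now at (x=9, y=13)
  F1: move forward 0/1 (blocked), now at (x=9, y=13)
  F5: move forward 0/5 (blocked), now at (x=9, y=13)
  R: turn right, now facing West
Final: (x=9, y=13), facing West

Answer: Final position: (x=9, y=13), facing West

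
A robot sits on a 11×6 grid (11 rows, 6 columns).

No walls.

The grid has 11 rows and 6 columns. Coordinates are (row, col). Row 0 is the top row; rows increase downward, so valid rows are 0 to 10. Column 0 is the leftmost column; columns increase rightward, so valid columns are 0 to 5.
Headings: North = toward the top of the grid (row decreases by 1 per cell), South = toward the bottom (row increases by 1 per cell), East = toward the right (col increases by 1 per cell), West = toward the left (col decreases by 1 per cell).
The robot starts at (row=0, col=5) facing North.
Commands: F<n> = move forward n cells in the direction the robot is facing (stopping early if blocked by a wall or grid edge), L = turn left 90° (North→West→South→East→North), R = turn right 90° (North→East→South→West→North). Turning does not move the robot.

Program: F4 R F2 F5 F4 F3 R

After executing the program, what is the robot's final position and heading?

Answer: Final position: (row=0, col=5), facing South

Derivation:
Start: (row=0, col=5), facing North
  F4: move forward 0/4 (blocked), now at (row=0, col=5)
  R: turn right, now facing East
  F2: move forward 0/2 (blocked), now at (row=0, col=5)
  F5: move forward 0/5 (blocked), now at (row=0, col=5)
  F4: move forward 0/4 (blocked), now at (row=0, col=5)
  F3: move forward 0/3 (blocked), now at (row=0, col=5)
  R: turn right, now facing South
Final: (row=0, col=5), facing South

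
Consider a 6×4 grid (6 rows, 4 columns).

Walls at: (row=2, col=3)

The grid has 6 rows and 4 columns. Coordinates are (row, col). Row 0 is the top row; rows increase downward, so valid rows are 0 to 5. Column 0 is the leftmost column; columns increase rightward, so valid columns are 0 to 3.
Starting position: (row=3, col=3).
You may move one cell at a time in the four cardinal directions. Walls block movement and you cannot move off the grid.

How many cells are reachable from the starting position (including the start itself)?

Answer: Reachable cells: 23

Derivation:
BFS flood-fill from (row=3, col=3):
  Distance 0: (row=3, col=3)
  Distance 1: (row=3, col=2), (row=4, col=3)
  Distance 2: (row=2, col=2), (row=3, col=1), (row=4, col=2), (row=5, col=3)
  Distance 3: (row=1, col=2), (row=2, col=1), (row=3, col=0), (row=4, col=1), (row=5, col=2)
  Distance 4: (row=0, col=2), (row=1, col=1), (row=1, col=3), (row=2, col=0), (row=4, col=0), (row=5, col=1)
  Distance 5: (row=0, col=1), (row=0, col=3), (row=1, col=0), (row=5, col=0)
  Distance 6: (row=0, col=0)
Total reachable: 23 (grid has 23 open cells total)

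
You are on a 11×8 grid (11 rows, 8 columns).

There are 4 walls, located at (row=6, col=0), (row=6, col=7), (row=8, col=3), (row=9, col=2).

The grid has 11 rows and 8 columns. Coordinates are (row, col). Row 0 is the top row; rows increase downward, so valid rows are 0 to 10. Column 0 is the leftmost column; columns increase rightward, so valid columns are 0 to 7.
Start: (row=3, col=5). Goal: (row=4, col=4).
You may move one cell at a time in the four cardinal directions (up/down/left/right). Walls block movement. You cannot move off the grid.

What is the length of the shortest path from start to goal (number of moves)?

BFS from (row=3, col=5) until reaching (row=4, col=4):
  Distance 0: (row=3, col=5)
  Distance 1: (row=2, col=5), (row=3, col=4), (row=3, col=6), (row=4, col=5)
  Distance 2: (row=1, col=5), (row=2, col=4), (row=2, col=6), (row=3, col=3), (row=3, col=7), (row=4, col=4), (row=4, col=6), (row=5, col=5)  <- goal reached here
One shortest path (2 moves): (row=3, col=5) -> (row=3, col=4) -> (row=4, col=4)

Answer: Shortest path length: 2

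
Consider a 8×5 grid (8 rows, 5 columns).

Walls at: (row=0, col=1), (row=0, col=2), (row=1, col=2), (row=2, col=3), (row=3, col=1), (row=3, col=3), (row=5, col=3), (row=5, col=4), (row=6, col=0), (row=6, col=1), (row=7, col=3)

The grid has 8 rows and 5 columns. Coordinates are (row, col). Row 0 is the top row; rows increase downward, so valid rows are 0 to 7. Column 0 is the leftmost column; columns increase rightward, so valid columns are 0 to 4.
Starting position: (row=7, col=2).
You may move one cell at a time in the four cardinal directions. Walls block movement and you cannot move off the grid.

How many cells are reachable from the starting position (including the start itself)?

BFS flood-fill from (row=7, col=2):
  Distance 0: (row=7, col=2)
  Distance 1: (row=6, col=2), (row=7, col=1)
  Distance 2: (row=5, col=2), (row=6, col=3), (row=7, col=0)
  Distance 3: (row=4, col=2), (row=5, col=1), (row=6, col=4)
  Distance 4: (row=3, col=2), (row=4, col=1), (row=4, col=3), (row=5, col=0), (row=7, col=4)
  Distance 5: (row=2, col=2), (row=4, col=0), (row=4, col=4)
  Distance 6: (row=2, col=1), (row=3, col=0), (row=3, col=4)
  Distance 7: (row=1, col=1), (row=2, col=0), (row=2, col=4)
  Distance 8: (row=1, col=0), (row=1, col=4)
  Distance 9: (row=0, col=0), (row=0, col=4), (row=1, col=3)
  Distance 10: (row=0, col=3)
Total reachable: 29 (grid has 29 open cells total)

Answer: Reachable cells: 29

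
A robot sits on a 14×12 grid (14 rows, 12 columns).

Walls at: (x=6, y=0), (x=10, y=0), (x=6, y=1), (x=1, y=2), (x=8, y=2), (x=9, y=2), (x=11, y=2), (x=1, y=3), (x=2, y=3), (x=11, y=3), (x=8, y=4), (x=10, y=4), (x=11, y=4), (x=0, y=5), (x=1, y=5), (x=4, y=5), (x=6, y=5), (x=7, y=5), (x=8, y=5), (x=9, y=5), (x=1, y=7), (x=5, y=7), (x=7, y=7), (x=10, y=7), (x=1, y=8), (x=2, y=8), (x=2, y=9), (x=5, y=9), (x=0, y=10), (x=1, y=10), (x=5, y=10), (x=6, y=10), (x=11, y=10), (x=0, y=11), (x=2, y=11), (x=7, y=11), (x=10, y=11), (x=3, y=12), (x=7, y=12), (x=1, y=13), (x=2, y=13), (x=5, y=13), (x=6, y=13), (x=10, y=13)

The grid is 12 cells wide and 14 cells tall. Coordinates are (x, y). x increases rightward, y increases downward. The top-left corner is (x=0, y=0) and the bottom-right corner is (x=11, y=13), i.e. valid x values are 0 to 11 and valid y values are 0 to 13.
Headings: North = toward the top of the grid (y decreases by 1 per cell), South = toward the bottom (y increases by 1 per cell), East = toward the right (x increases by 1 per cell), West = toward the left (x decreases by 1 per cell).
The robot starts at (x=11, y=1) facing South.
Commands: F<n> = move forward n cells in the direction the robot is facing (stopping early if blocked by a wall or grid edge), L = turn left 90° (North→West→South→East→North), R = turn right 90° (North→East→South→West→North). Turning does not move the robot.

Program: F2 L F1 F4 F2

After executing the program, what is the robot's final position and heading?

Start: (x=11, y=1), facing South
  F2: move forward 0/2 (blocked), now at (x=11, y=1)
  L: turn left, now facing East
  F1: move forward 0/1 (blocked), now at (x=11, y=1)
  F4: move forward 0/4 (blocked), now at (x=11, y=1)
  F2: move forward 0/2 (blocked), now at (x=11, y=1)
Final: (x=11, y=1), facing East

Answer: Final position: (x=11, y=1), facing East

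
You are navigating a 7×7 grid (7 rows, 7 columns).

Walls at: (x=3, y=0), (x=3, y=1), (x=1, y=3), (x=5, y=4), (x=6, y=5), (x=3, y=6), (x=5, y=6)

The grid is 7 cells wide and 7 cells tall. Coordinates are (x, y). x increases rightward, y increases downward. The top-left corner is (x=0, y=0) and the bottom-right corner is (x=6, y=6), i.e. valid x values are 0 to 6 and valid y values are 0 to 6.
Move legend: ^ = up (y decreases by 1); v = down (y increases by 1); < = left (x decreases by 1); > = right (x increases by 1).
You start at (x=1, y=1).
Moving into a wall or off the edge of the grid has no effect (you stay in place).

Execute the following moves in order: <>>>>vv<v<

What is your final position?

Answer: Final position: (x=1, y=4)

Derivation:
Start: (x=1, y=1)
  < (left): (x=1, y=1) -> (x=0, y=1)
  > (right): (x=0, y=1) -> (x=1, y=1)
  > (right): (x=1, y=1) -> (x=2, y=1)
  > (right): blocked, stay at (x=2, y=1)
  > (right): blocked, stay at (x=2, y=1)
  v (down): (x=2, y=1) -> (x=2, y=2)
  v (down): (x=2, y=2) -> (x=2, y=3)
  < (left): blocked, stay at (x=2, y=3)
  v (down): (x=2, y=3) -> (x=2, y=4)
  < (left): (x=2, y=4) -> (x=1, y=4)
Final: (x=1, y=4)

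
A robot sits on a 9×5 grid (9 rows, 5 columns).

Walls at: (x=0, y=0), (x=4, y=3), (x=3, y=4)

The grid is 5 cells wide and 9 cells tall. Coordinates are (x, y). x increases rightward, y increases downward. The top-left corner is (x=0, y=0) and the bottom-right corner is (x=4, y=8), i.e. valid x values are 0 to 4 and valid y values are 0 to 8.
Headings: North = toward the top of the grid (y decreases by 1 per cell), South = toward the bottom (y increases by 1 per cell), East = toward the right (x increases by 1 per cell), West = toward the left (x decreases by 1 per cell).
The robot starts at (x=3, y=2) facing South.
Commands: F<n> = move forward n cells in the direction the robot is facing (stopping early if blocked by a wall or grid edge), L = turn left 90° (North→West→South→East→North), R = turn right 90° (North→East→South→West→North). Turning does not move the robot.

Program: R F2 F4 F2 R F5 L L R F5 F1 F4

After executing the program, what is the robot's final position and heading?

Answer: Final position: (x=0, y=1), facing West

Derivation:
Start: (x=3, y=2), facing South
  R: turn right, now facing West
  F2: move forward 2, now at (x=1, y=2)
  F4: move forward 1/4 (blocked), now at (x=0, y=2)
  F2: move forward 0/2 (blocked), now at (x=0, y=2)
  R: turn right, now facing North
  F5: move forward 1/5 (blocked), now at (x=0, y=1)
  L: turn left, now facing West
  L: turn left, now facing South
  R: turn right, now facing West
  F5: move forward 0/5 (blocked), now at (x=0, y=1)
  F1: move forward 0/1 (blocked), now at (x=0, y=1)
  F4: move forward 0/4 (blocked), now at (x=0, y=1)
Final: (x=0, y=1), facing West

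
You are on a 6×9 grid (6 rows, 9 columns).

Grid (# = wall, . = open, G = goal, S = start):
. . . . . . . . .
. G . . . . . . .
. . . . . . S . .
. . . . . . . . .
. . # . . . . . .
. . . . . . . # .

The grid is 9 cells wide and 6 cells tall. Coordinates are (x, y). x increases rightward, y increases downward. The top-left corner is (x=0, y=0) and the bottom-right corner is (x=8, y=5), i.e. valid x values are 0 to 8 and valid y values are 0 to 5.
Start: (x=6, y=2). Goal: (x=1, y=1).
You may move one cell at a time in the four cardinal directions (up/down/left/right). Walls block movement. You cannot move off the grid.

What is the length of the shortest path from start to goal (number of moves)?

Answer: Shortest path length: 6

Derivation:
BFS from (x=6, y=2) until reaching (x=1, y=1):
  Distance 0: (x=6, y=2)
  Distance 1: (x=6, y=1), (x=5, y=2), (x=7, y=2), (x=6, y=3)
  Distance 2: (x=6, y=0), (x=5, y=1), (x=7, y=1), (x=4, y=2), (x=8, y=2), (x=5, y=3), (x=7, y=3), (x=6, y=4)
  Distance 3: (x=5, y=0), (x=7, y=0), (x=4, y=1), (x=8, y=1), (x=3, y=2), (x=4, y=3), (x=8, y=3), (x=5, y=4), (x=7, y=4), (x=6, y=5)
  Distance 4: (x=4, y=0), (x=8, y=0), (x=3, y=1), (x=2, y=2), (x=3, y=3), (x=4, y=4), (x=8, y=4), (x=5, y=5)
  Distance 5: (x=3, y=0), (x=2, y=1), (x=1, y=2), (x=2, y=3), (x=3, y=4), (x=4, y=5), (x=8, y=5)
  Distance 6: (x=2, y=0), (x=1, y=1), (x=0, y=2), (x=1, y=3), (x=3, y=5)  <- goal reached here
One shortest path (6 moves): (x=6, y=2) -> (x=5, y=2) -> (x=4, y=2) -> (x=3, y=2) -> (x=2, y=2) -> (x=1, y=2) -> (x=1, y=1)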